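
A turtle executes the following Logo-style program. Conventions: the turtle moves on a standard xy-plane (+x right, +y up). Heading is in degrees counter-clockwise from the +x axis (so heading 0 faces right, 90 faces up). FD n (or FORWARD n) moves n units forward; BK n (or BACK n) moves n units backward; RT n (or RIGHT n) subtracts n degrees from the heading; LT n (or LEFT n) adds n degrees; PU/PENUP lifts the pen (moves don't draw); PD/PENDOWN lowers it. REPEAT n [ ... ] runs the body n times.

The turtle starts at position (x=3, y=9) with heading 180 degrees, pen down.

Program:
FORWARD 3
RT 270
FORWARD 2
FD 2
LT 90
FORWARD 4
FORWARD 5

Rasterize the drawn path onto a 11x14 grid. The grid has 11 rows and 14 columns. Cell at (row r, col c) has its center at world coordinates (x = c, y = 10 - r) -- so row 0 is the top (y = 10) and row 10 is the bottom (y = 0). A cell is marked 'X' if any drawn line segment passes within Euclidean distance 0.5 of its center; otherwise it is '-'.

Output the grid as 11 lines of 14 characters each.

Answer: --------------
XXXX----------
X-------------
X-------------
X-------------
XXXXXXXXXX----
--------------
--------------
--------------
--------------
--------------

Derivation:
Segment 0: (3,9) -> (0,9)
Segment 1: (0,9) -> (0,7)
Segment 2: (0,7) -> (0,5)
Segment 3: (0,5) -> (4,5)
Segment 4: (4,5) -> (9,5)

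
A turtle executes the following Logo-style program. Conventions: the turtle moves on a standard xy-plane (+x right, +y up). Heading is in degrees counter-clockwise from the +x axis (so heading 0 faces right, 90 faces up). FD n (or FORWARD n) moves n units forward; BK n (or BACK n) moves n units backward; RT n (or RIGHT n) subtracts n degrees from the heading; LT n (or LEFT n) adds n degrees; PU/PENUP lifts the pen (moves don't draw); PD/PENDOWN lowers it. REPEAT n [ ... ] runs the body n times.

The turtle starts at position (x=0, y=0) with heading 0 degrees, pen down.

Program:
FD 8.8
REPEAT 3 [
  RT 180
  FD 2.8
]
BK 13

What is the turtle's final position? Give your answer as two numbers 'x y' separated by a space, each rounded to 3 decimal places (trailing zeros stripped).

Answer: 19 0

Derivation:
Executing turtle program step by step:
Start: pos=(0,0), heading=0, pen down
FD 8.8: (0,0) -> (8.8,0) [heading=0, draw]
REPEAT 3 [
  -- iteration 1/3 --
  RT 180: heading 0 -> 180
  FD 2.8: (8.8,0) -> (6,0) [heading=180, draw]
  -- iteration 2/3 --
  RT 180: heading 180 -> 0
  FD 2.8: (6,0) -> (8.8,0) [heading=0, draw]
  -- iteration 3/3 --
  RT 180: heading 0 -> 180
  FD 2.8: (8.8,0) -> (6,0) [heading=180, draw]
]
BK 13: (6,0) -> (19,0) [heading=180, draw]
Final: pos=(19,0), heading=180, 5 segment(s) drawn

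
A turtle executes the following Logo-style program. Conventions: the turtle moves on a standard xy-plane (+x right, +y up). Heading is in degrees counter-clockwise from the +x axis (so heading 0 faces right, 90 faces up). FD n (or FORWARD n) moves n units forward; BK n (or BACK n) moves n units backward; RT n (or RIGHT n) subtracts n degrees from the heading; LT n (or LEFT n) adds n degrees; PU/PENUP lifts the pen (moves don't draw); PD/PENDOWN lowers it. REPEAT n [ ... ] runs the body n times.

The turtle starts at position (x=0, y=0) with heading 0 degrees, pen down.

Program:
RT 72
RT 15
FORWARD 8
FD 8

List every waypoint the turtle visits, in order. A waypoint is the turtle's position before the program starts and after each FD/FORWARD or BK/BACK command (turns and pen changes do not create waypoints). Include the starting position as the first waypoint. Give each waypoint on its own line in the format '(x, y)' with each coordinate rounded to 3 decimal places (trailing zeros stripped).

Executing turtle program step by step:
Start: pos=(0,0), heading=0, pen down
RT 72: heading 0 -> 288
RT 15: heading 288 -> 273
FD 8: (0,0) -> (0.419,-7.989) [heading=273, draw]
FD 8: (0.419,-7.989) -> (0.837,-15.978) [heading=273, draw]
Final: pos=(0.837,-15.978), heading=273, 2 segment(s) drawn
Waypoints (3 total):
(0, 0)
(0.419, -7.989)
(0.837, -15.978)

Answer: (0, 0)
(0.419, -7.989)
(0.837, -15.978)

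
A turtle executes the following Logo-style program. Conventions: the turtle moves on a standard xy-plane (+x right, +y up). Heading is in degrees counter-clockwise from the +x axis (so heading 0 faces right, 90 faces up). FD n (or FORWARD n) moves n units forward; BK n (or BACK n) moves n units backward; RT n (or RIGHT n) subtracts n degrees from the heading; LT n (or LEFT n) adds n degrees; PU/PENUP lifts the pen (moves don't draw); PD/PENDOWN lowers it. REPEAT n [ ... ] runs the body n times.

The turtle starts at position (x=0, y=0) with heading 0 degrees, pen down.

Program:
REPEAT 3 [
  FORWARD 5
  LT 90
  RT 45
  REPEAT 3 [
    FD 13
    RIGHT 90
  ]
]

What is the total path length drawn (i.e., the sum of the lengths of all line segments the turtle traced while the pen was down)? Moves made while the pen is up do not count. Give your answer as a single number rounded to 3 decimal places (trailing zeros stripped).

Answer: 132

Derivation:
Executing turtle program step by step:
Start: pos=(0,0), heading=0, pen down
REPEAT 3 [
  -- iteration 1/3 --
  FD 5: (0,0) -> (5,0) [heading=0, draw]
  LT 90: heading 0 -> 90
  RT 45: heading 90 -> 45
  REPEAT 3 [
    -- iteration 1/3 --
    FD 13: (5,0) -> (14.192,9.192) [heading=45, draw]
    RT 90: heading 45 -> 315
    -- iteration 2/3 --
    FD 13: (14.192,9.192) -> (23.385,0) [heading=315, draw]
    RT 90: heading 315 -> 225
    -- iteration 3/3 --
    FD 13: (23.385,0) -> (14.192,-9.192) [heading=225, draw]
    RT 90: heading 225 -> 135
  ]
  -- iteration 2/3 --
  FD 5: (14.192,-9.192) -> (10.657,-5.657) [heading=135, draw]
  LT 90: heading 135 -> 225
  RT 45: heading 225 -> 180
  REPEAT 3 [
    -- iteration 1/3 --
    FD 13: (10.657,-5.657) -> (-2.343,-5.657) [heading=180, draw]
    RT 90: heading 180 -> 90
    -- iteration 2/3 --
    FD 13: (-2.343,-5.657) -> (-2.343,7.343) [heading=90, draw]
    RT 90: heading 90 -> 0
    -- iteration 3/3 --
    FD 13: (-2.343,7.343) -> (10.657,7.343) [heading=0, draw]
    RT 90: heading 0 -> 270
  ]
  -- iteration 3/3 --
  FD 5: (10.657,7.343) -> (10.657,2.343) [heading=270, draw]
  LT 90: heading 270 -> 0
  RT 45: heading 0 -> 315
  REPEAT 3 [
    -- iteration 1/3 --
    FD 13: (10.657,2.343) -> (19.849,-6.849) [heading=315, draw]
    RT 90: heading 315 -> 225
    -- iteration 2/3 --
    FD 13: (19.849,-6.849) -> (10.657,-16.042) [heading=225, draw]
    RT 90: heading 225 -> 135
    -- iteration 3/3 --
    FD 13: (10.657,-16.042) -> (1.464,-6.849) [heading=135, draw]
    RT 90: heading 135 -> 45
  ]
]
Final: pos=(1.464,-6.849), heading=45, 12 segment(s) drawn

Segment lengths:
  seg 1: (0,0) -> (5,0), length = 5
  seg 2: (5,0) -> (14.192,9.192), length = 13
  seg 3: (14.192,9.192) -> (23.385,0), length = 13
  seg 4: (23.385,0) -> (14.192,-9.192), length = 13
  seg 5: (14.192,-9.192) -> (10.657,-5.657), length = 5
  seg 6: (10.657,-5.657) -> (-2.343,-5.657), length = 13
  seg 7: (-2.343,-5.657) -> (-2.343,7.343), length = 13
  seg 8: (-2.343,7.343) -> (10.657,7.343), length = 13
  seg 9: (10.657,7.343) -> (10.657,2.343), length = 5
  seg 10: (10.657,2.343) -> (19.849,-6.849), length = 13
  seg 11: (19.849,-6.849) -> (10.657,-16.042), length = 13
  seg 12: (10.657,-16.042) -> (1.464,-6.849), length = 13
Total = 132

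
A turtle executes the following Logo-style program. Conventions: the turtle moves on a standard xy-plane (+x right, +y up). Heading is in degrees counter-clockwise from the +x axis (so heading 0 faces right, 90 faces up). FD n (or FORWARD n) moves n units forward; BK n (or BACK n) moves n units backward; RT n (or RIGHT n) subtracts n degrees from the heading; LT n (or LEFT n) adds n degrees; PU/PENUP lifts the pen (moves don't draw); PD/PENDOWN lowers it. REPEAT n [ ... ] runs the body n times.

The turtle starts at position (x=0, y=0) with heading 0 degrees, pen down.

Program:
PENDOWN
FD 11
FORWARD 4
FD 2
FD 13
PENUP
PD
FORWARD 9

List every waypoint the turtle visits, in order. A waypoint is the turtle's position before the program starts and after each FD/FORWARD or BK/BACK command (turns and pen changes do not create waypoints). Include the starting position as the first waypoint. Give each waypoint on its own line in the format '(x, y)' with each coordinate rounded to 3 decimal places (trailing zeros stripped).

Answer: (0, 0)
(11, 0)
(15, 0)
(17, 0)
(30, 0)
(39, 0)

Derivation:
Executing turtle program step by step:
Start: pos=(0,0), heading=0, pen down
PD: pen down
FD 11: (0,0) -> (11,0) [heading=0, draw]
FD 4: (11,0) -> (15,0) [heading=0, draw]
FD 2: (15,0) -> (17,0) [heading=0, draw]
FD 13: (17,0) -> (30,0) [heading=0, draw]
PU: pen up
PD: pen down
FD 9: (30,0) -> (39,0) [heading=0, draw]
Final: pos=(39,0), heading=0, 5 segment(s) drawn
Waypoints (6 total):
(0, 0)
(11, 0)
(15, 0)
(17, 0)
(30, 0)
(39, 0)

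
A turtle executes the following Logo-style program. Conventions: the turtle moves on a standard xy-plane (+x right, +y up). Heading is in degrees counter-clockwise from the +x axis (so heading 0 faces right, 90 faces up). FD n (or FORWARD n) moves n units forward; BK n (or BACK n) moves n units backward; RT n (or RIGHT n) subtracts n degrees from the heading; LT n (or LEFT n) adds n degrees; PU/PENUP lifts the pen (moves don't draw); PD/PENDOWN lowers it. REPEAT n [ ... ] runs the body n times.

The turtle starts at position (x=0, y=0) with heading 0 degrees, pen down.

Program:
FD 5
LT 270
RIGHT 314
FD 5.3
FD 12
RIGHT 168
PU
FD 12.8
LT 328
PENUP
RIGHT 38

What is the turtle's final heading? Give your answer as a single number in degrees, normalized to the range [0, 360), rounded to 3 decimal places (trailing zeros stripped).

Answer: 78

Derivation:
Executing turtle program step by step:
Start: pos=(0,0), heading=0, pen down
FD 5: (0,0) -> (5,0) [heading=0, draw]
LT 270: heading 0 -> 270
RT 314: heading 270 -> 316
FD 5.3: (5,0) -> (8.813,-3.682) [heading=316, draw]
FD 12: (8.813,-3.682) -> (17.445,-12.018) [heading=316, draw]
RT 168: heading 316 -> 148
PU: pen up
FD 12.8: (17.445,-12.018) -> (6.59,-5.235) [heading=148, move]
LT 328: heading 148 -> 116
PU: pen up
RT 38: heading 116 -> 78
Final: pos=(6.59,-5.235), heading=78, 3 segment(s) drawn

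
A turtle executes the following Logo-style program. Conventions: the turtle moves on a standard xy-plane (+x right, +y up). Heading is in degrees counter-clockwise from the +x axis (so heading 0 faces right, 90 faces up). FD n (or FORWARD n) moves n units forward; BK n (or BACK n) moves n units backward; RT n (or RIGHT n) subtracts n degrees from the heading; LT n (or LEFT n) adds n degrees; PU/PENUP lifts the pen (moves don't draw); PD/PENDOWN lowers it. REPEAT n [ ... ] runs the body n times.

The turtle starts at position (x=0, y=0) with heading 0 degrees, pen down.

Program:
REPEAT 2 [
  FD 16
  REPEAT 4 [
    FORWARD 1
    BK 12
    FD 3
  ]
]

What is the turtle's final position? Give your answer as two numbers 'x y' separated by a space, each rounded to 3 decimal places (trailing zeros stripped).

Executing turtle program step by step:
Start: pos=(0,0), heading=0, pen down
REPEAT 2 [
  -- iteration 1/2 --
  FD 16: (0,0) -> (16,0) [heading=0, draw]
  REPEAT 4 [
    -- iteration 1/4 --
    FD 1: (16,0) -> (17,0) [heading=0, draw]
    BK 12: (17,0) -> (5,0) [heading=0, draw]
    FD 3: (5,0) -> (8,0) [heading=0, draw]
    -- iteration 2/4 --
    FD 1: (8,0) -> (9,0) [heading=0, draw]
    BK 12: (9,0) -> (-3,0) [heading=0, draw]
    FD 3: (-3,0) -> (0,0) [heading=0, draw]
    -- iteration 3/4 --
    FD 1: (0,0) -> (1,0) [heading=0, draw]
    BK 12: (1,0) -> (-11,0) [heading=0, draw]
    FD 3: (-11,0) -> (-8,0) [heading=0, draw]
    -- iteration 4/4 --
    FD 1: (-8,0) -> (-7,0) [heading=0, draw]
    BK 12: (-7,0) -> (-19,0) [heading=0, draw]
    FD 3: (-19,0) -> (-16,0) [heading=0, draw]
  ]
  -- iteration 2/2 --
  FD 16: (-16,0) -> (0,0) [heading=0, draw]
  REPEAT 4 [
    -- iteration 1/4 --
    FD 1: (0,0) -> (1,0) [heading=0, draw]
    BK 12: (1,0) -> (-11,0) [heading=0, draw]
    FD 3: (-11,0) -> (-8,0) [heading=0, draw]
    -- iteration 2/4 --
    FD 1: (-8,0) -> (-7,0) [heading=0, draw]
    BK 12: (-7,0) -> (-19,0) [heading=0, draw]
    FD 3: (-19,0) -> (-16,0) [heading=0, draw]
    -- iteration 3/4 --
    FD 1: (-16,0) -> (-15,0) [heading=0, draw]
    BK 12: (-15,0) -> (-27,0) [heading=0, draw]
    FD 3: (-27,0) -> (-24,0) [heading=0, draw]
    -- iteration 4/4 --
    FD 1: (-24,0) -> (-23,0) [heading=0, draw]
    BK 12: (-23,0) -> (-35,0) [heading=0, draw]
    FD 3: (-35,0) -> (-32,0) [heading=0, draw]
  ]
]
Final: pos=(-32,0), heading=0, 26 segment(s) drawn

Answer: -32 0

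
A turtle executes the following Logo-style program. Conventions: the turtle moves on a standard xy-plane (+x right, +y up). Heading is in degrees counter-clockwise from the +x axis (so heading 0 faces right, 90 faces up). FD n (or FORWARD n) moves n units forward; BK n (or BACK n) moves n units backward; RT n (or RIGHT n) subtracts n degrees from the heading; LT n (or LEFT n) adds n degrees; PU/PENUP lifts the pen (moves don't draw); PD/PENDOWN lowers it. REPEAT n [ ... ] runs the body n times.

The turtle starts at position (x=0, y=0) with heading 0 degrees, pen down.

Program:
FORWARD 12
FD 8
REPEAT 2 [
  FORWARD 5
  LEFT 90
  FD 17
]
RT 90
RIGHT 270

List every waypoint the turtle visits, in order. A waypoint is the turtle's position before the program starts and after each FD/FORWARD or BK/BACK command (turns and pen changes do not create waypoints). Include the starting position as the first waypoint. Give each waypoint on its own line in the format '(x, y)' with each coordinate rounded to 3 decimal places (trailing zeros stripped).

Executing turtle program step by step:
Start: pos=(0,0), heading=0, pen down
FD 12: (0,0) -> (12,0) [heading=0, draw]
FD 8: (12,0) -> (20,0) [heading=0, draw]
REPEAT 2 [
  -- iteration 1/2 --
  FD 5: (20,0) -> (25,0) [heading=0, draw]
  LT 90: heading 0 -> 90
  FD 17: (25,0) -> (25,17) [heading=90, draw]
  -- iteration 2/2 --
  FD 5: (25,17) -> (25,22) [heading=90, draw]
  LT 90: heading 90 -> 180
  FD 17: (25,22) -> (8,22) [heading=180, draw]
]
RT 90: heading 180 -> 90
RT 270: heading 90 -> 180
Final: pos=(8,22), heading=180, 6 segment(s) drawn
Waypoints (7 total):
(0, 0)
(12, 0)
(20, 0)
(25, 0)
(25, 17)
(25, 22)
(8, 22)

Answer: (0, 0)
(12, 0)
(20, 0)
(25, 0)
(25, 17)
(25, 22)
(8, 22)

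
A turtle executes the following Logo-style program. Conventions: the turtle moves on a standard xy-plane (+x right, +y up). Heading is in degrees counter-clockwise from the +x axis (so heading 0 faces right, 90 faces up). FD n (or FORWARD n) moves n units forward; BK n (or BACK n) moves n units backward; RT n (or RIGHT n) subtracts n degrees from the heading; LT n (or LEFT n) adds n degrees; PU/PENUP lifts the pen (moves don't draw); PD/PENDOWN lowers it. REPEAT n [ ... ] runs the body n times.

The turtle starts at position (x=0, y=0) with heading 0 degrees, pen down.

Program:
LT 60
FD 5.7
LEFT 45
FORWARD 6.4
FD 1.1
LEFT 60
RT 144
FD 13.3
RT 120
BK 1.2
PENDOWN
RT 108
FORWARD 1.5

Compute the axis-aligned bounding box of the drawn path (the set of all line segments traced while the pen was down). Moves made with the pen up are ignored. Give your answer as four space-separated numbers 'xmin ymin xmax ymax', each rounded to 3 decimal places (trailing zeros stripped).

Executing turtle program step by step:
Start: pos=(0,0), heading=0, pen down
LT 60: heading 0 -> 60
FD 5.7: (0,0) -> (2.85,4.936) [heading=60, draw]
LT 45: heading 60 -> 105
FD 6.4: (2.85,4.936) -> (1.194,11.118) [heading=105, draw]
FD 1.1: (1.194,11.118) -> (0.909,12.181) [heading=105, draw]
LT 60: heading 105 -> 165
RT 144: heading 165 -> 21
FD 13.3: (0.909,12.181) -> (13.325,16.947) [heading=21, draw]
RT 120: heading 21 -> 261
BK 1.2: (13.325,16.947) -> (13.513,18.132) [heading=261, draw]
PD: pen down
RT 108: heading 261 -> 153
FD 1.5: (13.513,18.132) -> (12.177,18.813) [heading=153, draw]
Final: pos=(12.177,18.813), heading=153, 6 segment(s) drawn

Segment endpoints: x in {0, 0.909, 1.194, 2.85, 12.177, 13.325, 13.513}, y in {0, 4.936, 11.118, 12.181, 16.947, 18.132, 18.813}
xmin=0, ymin=0, xmax=13.513, ymax=18.813

Answer: 0 0 13.513 18.813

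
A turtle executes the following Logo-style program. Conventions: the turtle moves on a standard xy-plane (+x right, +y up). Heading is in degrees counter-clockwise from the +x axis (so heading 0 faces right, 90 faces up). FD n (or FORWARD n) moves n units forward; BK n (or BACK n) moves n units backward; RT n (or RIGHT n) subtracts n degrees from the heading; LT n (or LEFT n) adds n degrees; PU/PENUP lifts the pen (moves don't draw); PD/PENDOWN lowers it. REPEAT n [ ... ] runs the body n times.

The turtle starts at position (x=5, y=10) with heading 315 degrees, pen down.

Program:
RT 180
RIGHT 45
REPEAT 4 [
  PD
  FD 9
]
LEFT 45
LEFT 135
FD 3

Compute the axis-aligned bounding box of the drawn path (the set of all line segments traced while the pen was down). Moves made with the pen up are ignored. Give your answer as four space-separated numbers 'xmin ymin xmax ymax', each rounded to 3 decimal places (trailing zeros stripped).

Answer: 5 10 5 46

Derivation:
Executing turtle program step by step:
Start: pos=(5,10), heading=315, pen down
RT 180: heading 315 -> 135
RT 45: heading 135 -> 90
REPEAT 4 [
  -- iteration 1/4 --
  PD: pen down
  FD 9: (5,10) -> (5,19) [heading=90, draw]
  -- iteration 2/4 --
  PD: pen down
  FD 9: (5,19) -> (5,28) [heading=90, draw]
  -- iteration 3/4 --
  PD: pen down
  FD 9: (5,28) -> (5,37) [heading=90, draw]
  -- iteration 4/4 --
  PD: pen down
  FD 9: (5,37) -> (5,46) [heading=90, draw]
]
LT 45: heading 90 -> 135
LT 135: heading 135 -> 270
FD 3: (5,46) -> (5,43) [heading=270, draw]
Final: pos=(5,43), heading=270, 5 segment(s) drawn

Segment endpoints: x in {5, 5, 5, 5, 5}, y in {10, 19, 28, 37, 43, 46}
xmin=5, ymin=10, xmax=5, ymax=46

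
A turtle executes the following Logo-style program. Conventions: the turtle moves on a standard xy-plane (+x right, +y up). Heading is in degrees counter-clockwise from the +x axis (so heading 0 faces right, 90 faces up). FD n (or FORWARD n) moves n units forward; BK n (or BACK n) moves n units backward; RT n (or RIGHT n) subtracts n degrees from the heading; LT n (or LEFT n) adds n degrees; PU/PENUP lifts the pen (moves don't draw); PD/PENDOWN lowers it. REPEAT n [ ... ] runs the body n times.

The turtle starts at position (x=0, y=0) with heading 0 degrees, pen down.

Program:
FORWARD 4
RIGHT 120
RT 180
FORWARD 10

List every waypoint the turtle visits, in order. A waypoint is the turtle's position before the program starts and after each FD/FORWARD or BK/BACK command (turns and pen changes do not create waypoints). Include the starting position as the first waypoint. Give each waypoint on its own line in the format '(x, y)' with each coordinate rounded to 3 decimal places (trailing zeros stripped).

Answer: (0, 0)
(4, 0)
(9, 8.66)

Derivation:
Executing turtle program step by step:
Start: pos=(0,0), heading=0, pen down
FD 4: (0,0) -> (4,0) [heading=0, draw]
RT 120: heading 0 -> 240
RT 180: heading 240 -> 60
FD 10: (4,0) -> (9,8.66) [heading=60, draw]
Final: pos=(9,8.66), heading=60, 2 segment(s) drawn
Waypoints (3 total):
(0, 0)
(4, 0)
(9, 8.66)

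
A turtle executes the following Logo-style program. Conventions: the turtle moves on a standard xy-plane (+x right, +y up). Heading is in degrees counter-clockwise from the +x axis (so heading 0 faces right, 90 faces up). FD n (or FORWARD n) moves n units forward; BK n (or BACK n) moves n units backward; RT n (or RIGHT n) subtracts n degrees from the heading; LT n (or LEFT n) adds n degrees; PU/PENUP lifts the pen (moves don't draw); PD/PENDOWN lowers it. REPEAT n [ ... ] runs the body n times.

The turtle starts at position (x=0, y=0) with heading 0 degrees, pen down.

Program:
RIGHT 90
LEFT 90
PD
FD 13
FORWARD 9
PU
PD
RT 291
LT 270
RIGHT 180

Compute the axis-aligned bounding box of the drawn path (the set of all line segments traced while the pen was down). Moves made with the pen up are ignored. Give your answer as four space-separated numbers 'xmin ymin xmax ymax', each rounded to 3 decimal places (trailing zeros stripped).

Executing turtle program step by step:
Start: pos=(0,0), heading=0, pen down
RT 90: heading 0 -> 270
LT 90: heading 270 -> 0
PD: pen down
FD 13: (0,0) -> (13,0) [heading=0, draw]
FD 9: (13,0) -> (22,0) [heading=0, draw]
PU: pen up
PD: pen down
RT 291: heading 0 -> 69
LT 270: heading 69 -> 339
RT 180: heading 339 -> 159
Final: pos=(22,0), heading=159, 2 segment(s) drawn

Segment endpoints: x in {0, 13, 22}, y in {0}
xmin=0, ymin=0, xmax=22, ymax=0

Answer: 0 0 22 0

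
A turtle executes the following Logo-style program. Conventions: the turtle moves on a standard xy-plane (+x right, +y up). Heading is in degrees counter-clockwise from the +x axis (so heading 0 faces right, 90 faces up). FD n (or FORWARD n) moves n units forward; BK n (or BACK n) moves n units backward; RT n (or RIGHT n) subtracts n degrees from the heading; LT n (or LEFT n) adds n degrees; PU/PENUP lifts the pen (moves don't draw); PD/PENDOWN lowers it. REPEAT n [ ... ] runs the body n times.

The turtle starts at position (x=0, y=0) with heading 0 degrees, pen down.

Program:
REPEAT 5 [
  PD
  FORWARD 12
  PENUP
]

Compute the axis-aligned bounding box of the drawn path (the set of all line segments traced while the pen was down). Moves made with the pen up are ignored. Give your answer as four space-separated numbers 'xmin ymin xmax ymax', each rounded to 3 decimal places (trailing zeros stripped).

Executing turtle program step by step:
Start: pos=(0,0), heading=0, pen down
REPEAT 5 [
  -- iteration 1/5 --
  PD: pen down
  FD 12: (0,0) -> (12,0) [heading=0, draw]
  PU: pen up
  -- iteration 2/5 --
  PD: pen down
  FD 12: (12,0) -> (24,0) [heading=0, draw]
  PU: pen up
  -- iteration 3/5 --
  PD: pen down
  FD 12: (24,0) -> (36,0) [heading=0, draw]
  PU: pen up
  -- iteration 4/5 --
  PD: pen down
  FD 12: (36,0) -> (48,0) [heading=0, draw]
  PU: pen up
  -- iteration 5/5 --
  PD: pen down
  FD 12: (48,0) -> (60,0) [heading=0, draw]
  PU: pen up
]
Final: pos=(60,0), heading=0, 5 segment(s) drawn

Segment endpoints: x in {0, 12, 24, 36, 48, 60}, y in {0}
xmin=0, ymin=0, xmax=60, ymax=0

Answer: 0 0 60 0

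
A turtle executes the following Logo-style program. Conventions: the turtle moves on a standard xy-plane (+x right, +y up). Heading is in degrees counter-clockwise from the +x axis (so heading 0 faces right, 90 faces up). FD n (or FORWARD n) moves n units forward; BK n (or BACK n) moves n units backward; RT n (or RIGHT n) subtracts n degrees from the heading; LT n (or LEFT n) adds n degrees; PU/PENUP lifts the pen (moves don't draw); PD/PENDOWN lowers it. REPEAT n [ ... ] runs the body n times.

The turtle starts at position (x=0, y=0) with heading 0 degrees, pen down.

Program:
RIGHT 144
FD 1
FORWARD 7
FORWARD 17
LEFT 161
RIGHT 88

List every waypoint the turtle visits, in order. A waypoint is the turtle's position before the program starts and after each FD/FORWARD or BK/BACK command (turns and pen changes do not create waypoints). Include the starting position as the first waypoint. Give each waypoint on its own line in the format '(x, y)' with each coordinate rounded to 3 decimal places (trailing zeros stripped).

Executing turtle program step by step:
Start: pos=(0,0), heading=0, pen down
RT 144: heading 0 -> 216
FD 1: (0,0) -> (-0.809,-0.588) [heading=216, draw]
FD 7: (-0.809,-0.588) -> (-6.472,-4.702) [heading=216, draw]
FD 17: (-6.472,-4.702) -> (-20.225,-14.695) [heading=216, draw]
LT 161: heading 216 -> 17
RT 88: heading 17 -> 289
Final: pos=(-20.225,-14.695), heading=289, 3 segment(s) drawn
Waypoints (4 total):
(0, 0)
(-0.809, -0.588)
(-6.472, -4.702)
(-20.225, -14.695)

Answer: (0, 0)
(-0.809, -0.588)
(-6.472, -4.702)
(-20.225, -14.695)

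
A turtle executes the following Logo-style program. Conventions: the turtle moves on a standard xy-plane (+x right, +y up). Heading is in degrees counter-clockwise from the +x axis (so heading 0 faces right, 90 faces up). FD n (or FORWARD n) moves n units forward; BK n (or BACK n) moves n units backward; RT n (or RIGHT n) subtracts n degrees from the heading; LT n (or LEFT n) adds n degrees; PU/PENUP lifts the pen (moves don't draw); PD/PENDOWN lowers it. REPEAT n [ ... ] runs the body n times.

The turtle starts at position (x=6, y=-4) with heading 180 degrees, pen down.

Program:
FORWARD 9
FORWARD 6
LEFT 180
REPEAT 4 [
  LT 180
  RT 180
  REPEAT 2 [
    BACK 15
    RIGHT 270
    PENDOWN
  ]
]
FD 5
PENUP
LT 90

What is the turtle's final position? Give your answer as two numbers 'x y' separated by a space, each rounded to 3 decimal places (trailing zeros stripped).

Answer: -4 -4

Derivation:
Executing turtle program step by step:
Start: pos=(6,-4), heading=180, pen down
FD 9: (6,-4) -> (-3,-4) [heading=180, draw]
FD 6: (-3,-4) -> (-9,-4) [heading=180, draw]
LT 180: heading 180 -> 0
REPEAT 4 [
  -- iteration 1/4 --
  LT 180: heading 0 -> 180
  RT 180: heading 180 -> 0
  REPEAT 2 [
    -- iteration 1/2 --
    BK 15: (-9,-4) -> (-24,-4) [heading=0, draw]
    RT 270: heading 0 -> 90
    PD: pen down
    -- iteration 2/2 --
    BK 15: (-24,-4) -> (-24,-19) [heading=90, draw]
    RT 270: heading 90 -> 180
    PD: pen down
  ]
  -- iteration 2/4 --
  LT 180: heading 180 -> 0
  RT 180: heading 0 -> 180
  REPEAT 2 [
    -- iteration 1/2 --
    BK 15: (-24,-19) -> (-9,-19) [heading=180, draw]
    RT 270: heading 180 -> 270
    PD: pen down
    -- iteration 2/2 --
    BK 15: (-9,-19) -> (-9,-4) [heading=270, draw]
    RT 270: heading 270 -> 0
    PD: pen down
  ]
  -- iteration 3/4 --
  LT 180: heading 0 -> 180
  RT 180: heading 180 -> 0
  REPEAT 2 [
    -- iteration 1/2 --
    BK 15: (-9,-4) -> (-24,-4) [heading=0, draw]
    RT 270: heading 0 -> 90
    PD: pen down
    -- iteration 2/2 --
    BK 15: (-24,-4) -> (-24,-19) [heading=90, draw]
    RT 270: heading 90 -> 180
    PD: pen down
  ]
  -- iteration 4/4 --
  LT 180: heading 180 -> 0
  RT 180: heading 0 -> 180
  REPEAT 2 [
    -- iteration 1/2 --
    BK 15: (-24,-19) -> (-9,-19) [heading=180, draw]
    RT 270: heading 180 -> 270
    PD: pen down
    -- iteration 2/2 --
    BK 15: (-9,-19) -> (-9,-4) [heading=270, draw]
    RT 270: heading 270 -> 0
    PD: pen down
  ]
]
FD 5: (-9,-4) -> (-4,-4) [heading=0, draw]
PU: pen up
LT 90: heading 0 -> 90
Final: pos=(-4,-4), heading=90, 11 segment(s) drawn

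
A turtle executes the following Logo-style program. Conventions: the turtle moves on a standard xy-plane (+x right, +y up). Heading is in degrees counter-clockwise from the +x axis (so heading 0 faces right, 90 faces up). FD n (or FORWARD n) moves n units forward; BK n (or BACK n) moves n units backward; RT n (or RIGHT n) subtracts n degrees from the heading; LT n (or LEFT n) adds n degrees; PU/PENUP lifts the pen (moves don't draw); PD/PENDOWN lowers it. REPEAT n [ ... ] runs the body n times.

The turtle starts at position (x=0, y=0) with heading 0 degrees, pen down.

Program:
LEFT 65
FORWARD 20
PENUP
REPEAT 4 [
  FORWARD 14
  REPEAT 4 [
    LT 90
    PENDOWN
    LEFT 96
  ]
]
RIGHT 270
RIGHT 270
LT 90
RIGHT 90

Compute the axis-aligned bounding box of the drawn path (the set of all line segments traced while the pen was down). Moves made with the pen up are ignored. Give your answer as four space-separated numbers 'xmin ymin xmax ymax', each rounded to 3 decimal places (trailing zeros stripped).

Executing turtle program step by step:
Start: pos=(0,0), heading=0, pen down
LT 65: heading 0 -> 65
FD 20: (0,0) -> (8.452,18.126) [heading=65, draw]
PU: pen up
REPEAT 4 [
  -- iteration 1/4 --
  FD 14: (8.452,18.126) -> (14.369,30.814) [heading=65, move]
  REPEAT 4 [
    -- iteration 1/4 --
    LT 90: heading 65 -> 155
    PD: pen down
    LT 96: heading 155 -> 251
    -- iteration 2/4 --
    LT 90: heading 251 -> 341
    PD: pen down
    LT 96: heading 341 -> 77
    -- iteration 3/4 --
    LT 90: heading 77 -> 167
    PD: pen down
    LT 96: heading 167 -> 263
    -- iteration 4/4 --
    LT 90: heading 263 -> 353
    PD: pen down
    LT 96: heading 353 -> 89
  ]
  -- iteration 2/4 --
  FD 14: (14.369,30.814) -> (14.613,44.812) [heading=89, draw]
  REPEAT 4 [
    -- iteration 1/4 --
    LT 90: heading 89 -> 179
    PD: pen down
    LT 96: heading 179 -> 275
    -- iteration 2/4 --
    LT 90: heading 275 -> 5
    PD: pen down
    LT 96: heading 5 -> 101
    -- iteration 3/4 --
    LT 90: heading 101 -> 191
    PD: pen down
    LT 96: heading 191 -> 287
    -- iteration 4/4 --
    LT 90: heading 287 -> 17
    PD: pen down
    LT 96: heading 17 -> 113
  ]
  -- iteration 3/4 --
  FD 14: (14.613,44.812) -> (9.143,57.699) [heading=113, draw]
  REPEAT 4 [
    -- iteration 1/4 --
    LT 90: heading 113 -> 203
    PD: pen down
    LT 96: heading 203 -> 299
    -- iteration 2/4 --
    LT 90: heading 299 -> 29
    PD: pen down
    LT 96: heading 29 -> 125
    -- iteration 3/4 --
    LT 90: heading 125 -> 215
    PD: pen down
    LT 96: heading 215 -> 311
    -- iteration 4/4 --
    LT 90: heading 311 -> 41
    PD: pen down
    LT 96: heading 41 -> 137
  ]
  -- iteration 4/4 --
  FD 14: (9.143,57.699) -> (-1.096,67.247) [heading=137, draw]
  REPEAT 4 [
    -- iteration 1/4 --
    LT 90: heading 137 -> 227
    PD: pen down
    LT 96: heading 227 -> 323
    -- iteration 2/4 --
    LT 90: heading 323 -> 53
    PD: pen down
    LT 96: heading 53 -> 149
    -- iteration 3/4 --
    LT 90: heading 149 -> 239
    PD: pen down
    LT 96: heading 239 -> 335
    -- iteration 4/4 --
    LT 90: heading 335 -> 65
    PD: pen down
    LT 96: heading 65 -> 161
  ]
]
RT 270: heading 161 -> 251
RT 270: heading 251 -> 341
LT 90: heading 341 -> 71
RT 90: heading 71 -> 341
Final: pos=(-1.096,67.247), heading=341, 4 segment(s) drawn

Segment endpoints: x in {-1.096, 0, 8.452, 9.143, 14.369, 14.613}, y in {0, 18.126, 30.814, 44.812, 57.699, 67.247}
xmin=-1.096, ymin=0, xmax=14.613, ymax=67.247

Answer: -1.096 0 14.613 67.247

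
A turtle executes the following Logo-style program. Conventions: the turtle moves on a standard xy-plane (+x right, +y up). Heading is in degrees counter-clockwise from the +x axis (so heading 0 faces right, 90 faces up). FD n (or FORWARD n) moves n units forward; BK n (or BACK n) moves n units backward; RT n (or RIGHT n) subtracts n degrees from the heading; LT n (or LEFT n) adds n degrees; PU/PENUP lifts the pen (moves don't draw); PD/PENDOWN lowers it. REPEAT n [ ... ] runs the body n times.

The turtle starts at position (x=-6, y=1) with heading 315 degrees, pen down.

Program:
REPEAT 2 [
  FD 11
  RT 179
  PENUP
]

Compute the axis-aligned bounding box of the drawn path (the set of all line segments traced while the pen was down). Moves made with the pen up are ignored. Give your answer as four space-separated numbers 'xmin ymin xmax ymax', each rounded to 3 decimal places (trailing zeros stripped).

Executing turtle program step by step:
Start: pos=(-6,1), heading=315, pen down
REPEAT 2 [
  -- iteration 1/2 --
  FD 11: (-6,1) -> (1.778,-6.778) [heading=315, draw]
  RT 179: heading 315 -> 136
  PU: pen up
  -- iteration 2/2 --
  FD 11: (1.778,-6.778) -> (-6.135,0.863) [heading=136, move]
  RT 179: heading 136 -> 317
  PU: pen up
]
Final: pos=(-6.135,0.863), heading=317, 1 segment(s) drawn

Segment endpoints: x in {-6, 1.778}, y in {-6.778, 1}
xmin=-6, ymin=-6.778, xmax=1.778, ymax=1

Answer: -6 -6.778 1.778 1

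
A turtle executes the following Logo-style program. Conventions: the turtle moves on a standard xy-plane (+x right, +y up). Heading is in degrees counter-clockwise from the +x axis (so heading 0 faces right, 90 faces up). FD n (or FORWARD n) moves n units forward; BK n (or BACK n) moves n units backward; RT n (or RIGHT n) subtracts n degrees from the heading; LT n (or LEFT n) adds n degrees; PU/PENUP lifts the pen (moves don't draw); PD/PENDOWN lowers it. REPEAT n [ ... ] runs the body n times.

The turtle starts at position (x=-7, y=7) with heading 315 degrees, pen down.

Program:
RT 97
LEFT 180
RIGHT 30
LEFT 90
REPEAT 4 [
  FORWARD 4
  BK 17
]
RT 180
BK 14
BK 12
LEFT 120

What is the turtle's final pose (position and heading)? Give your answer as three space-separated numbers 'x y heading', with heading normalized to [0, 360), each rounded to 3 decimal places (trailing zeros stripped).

Answer: -3.381 -18.747 38

Derivation:
Executing turtle program step by step:
Start: pos=(-7,7), heading=315, pen down
RT 97: heading 315 -> 218
LT 180: heading 218 -> 38
RT 30: heading 38 -> 8
LT 90: heading 8 -> 98
REPEAT 4 [
  -- iteration 1/4 --
  FD 4: (-7,7) -> (-7.557,10.961) [heading=98, draw]
  BK 17: (-7.557,10.961) -> (-5.191,-5.873) [heading=98, draw]
  -- iteration 2/4 --
  FD 4: (-5.191,-5.873) -> (-5.747,-1.912) [heading=98, draw]
  BK 17: (-5.747,-1.912) -> (-3.381,-18.747) [heading=98, draw]
  -- iteration 3/4 --
  FD 4: (-3.381,-18.747) -> (-3.938,-14.786) [heading=98, draw]
  BK 17: (-3.938,-14.786) -> (-1.572,-31.62) [heading=98, draw]
  -- iteration 4/4 --
  FD 4: (-1.572,-31.62) -> (-2.129,-27.659) [heading=98, draw]
  BK 17: (-2.129,-27.659) -> (0.237,-44.494) [heading=98, draw]
]
RT 180: heading 98 -> 278
BK 14: (0.237,-44.494) -> (-1.711,-30.63) [heading=278, draw]
BK 12: (-1.711,-30.63) -> (-3.381,-18.747) [heading=278, draw]
LT 120: heading 278 -> 38
Final: pos=(-3.381,-18.747), heading=38, 10 segment(s) drawn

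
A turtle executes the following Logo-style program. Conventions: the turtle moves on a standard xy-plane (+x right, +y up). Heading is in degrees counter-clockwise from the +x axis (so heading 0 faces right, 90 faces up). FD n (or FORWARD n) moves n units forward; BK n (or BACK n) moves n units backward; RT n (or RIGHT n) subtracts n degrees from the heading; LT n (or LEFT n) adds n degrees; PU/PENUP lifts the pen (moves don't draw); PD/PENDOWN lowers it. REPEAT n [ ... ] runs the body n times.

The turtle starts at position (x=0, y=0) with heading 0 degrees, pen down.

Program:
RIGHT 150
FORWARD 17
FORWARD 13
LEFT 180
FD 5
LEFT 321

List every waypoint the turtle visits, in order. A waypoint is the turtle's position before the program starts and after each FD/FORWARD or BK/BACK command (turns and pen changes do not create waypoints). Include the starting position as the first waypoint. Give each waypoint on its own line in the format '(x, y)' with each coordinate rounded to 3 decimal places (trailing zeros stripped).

Answer: (0, 0)
(-14.722, -8.5)
(-25.981, -15)
(-21.651, -12.5)

Derivation:
Executing turtle program step by step:
Start: pos=(0,0), heading=0, pen down
RT 150: heading 0 -> 210
FD 17: (0,0) -> (-14.722,-8.5) [heading=210, draw]
FD 13: (-14.722,-8.5) -> (-25.981,-15) [heading=210, draw]
LT 180: heading 210 -> 30
FD 5: (-25.981,-15) -> (-21.651,-12.5) [heading=30, draw]
LT 321: heading 30 -> 351
Final: pos=(-21.651,-12.5), heading=351, 3 segment(s) drawn
Waypoints (4 total):
(0, 0)
(-14.722, -8.5)
(-25.981, -15)
(-21.651, -12.5)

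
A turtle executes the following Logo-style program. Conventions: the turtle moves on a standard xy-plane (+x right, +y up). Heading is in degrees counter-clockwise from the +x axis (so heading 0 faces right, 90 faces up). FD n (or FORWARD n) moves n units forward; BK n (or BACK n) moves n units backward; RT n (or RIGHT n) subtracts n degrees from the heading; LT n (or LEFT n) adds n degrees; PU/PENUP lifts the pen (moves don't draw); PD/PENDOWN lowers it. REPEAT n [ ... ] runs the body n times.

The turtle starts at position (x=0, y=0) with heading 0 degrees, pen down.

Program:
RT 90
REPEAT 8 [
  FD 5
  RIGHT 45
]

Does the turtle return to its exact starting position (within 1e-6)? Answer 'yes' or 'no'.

Answer: yes

Derivation:
Executing turtle program step by step:
Start: pos=(0,0), heading=0, pen down
RT 90: heading 0 -> 270
REPEAT 8 [
  -- iteration 1/8 --
  FD 5: (0,0) -> (0,-5) [heading=270, draw]
  RT 45: heading 270 -> 225
  -- iteration 2/8 --
  FD 5: (0,-5) -> (-3.536,-8.536) [heading=225, draw]
  RT 45: heading 225 -> 180
  -- iteration 3/8 --
  FD 5: (-3.536,-8.536) -> (-8.536,-8.536) [heading=180, draw]
  RT 45: heading 180 -> 135
  -- iteration 4/8 --
  FD 5: (-8.536,-8.536) -> (-12.071,-5) [heading=135, draw]
  RT 45: heading 135 -> 90
  -- iteration 5/8 --
  FD 5: (-12.071,-5) -> (-12.071,0) [heading=90, draw]
  RT 45: heading 90 -> 45
  -- iteration 6/8 --
  FD 5: (-12.071,0) -> (-8.536,3.536) [heading=45, draw]
  RT 45: heading 45 -> 0
  -- iteration 7/8 --
  FD 5: (-8.536,3.536) -> (-3.536,3.536) [heading=0, draw]
  RT 45: heading 0 -> 315
  -- iteration 8/8 --
  FD 5: (-3.536,3.536) -> (0,0) [heading=315, draw]
  RT 45: heading 315 -> 270
]
Final: pos=(0,0), heading=270, 8 segment(s) drawn

Start position: (0, 0)
Final position: (0, 0)
Distance = 0; < 1e-6 -> CLOSED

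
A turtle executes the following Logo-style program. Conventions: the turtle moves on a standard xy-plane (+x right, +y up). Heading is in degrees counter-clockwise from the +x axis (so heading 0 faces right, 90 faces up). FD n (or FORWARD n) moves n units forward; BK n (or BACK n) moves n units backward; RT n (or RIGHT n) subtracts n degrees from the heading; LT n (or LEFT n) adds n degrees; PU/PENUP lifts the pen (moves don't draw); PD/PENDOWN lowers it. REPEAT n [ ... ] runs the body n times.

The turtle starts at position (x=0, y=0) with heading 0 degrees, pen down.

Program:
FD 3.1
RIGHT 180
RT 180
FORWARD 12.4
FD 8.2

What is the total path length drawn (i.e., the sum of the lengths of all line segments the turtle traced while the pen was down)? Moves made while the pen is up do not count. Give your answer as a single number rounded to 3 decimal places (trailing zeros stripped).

Answer: 23.7

Derivation:
Executing turtle program step by step:
Start: pos=(0,0), heading=0, pen down
FD 3.1: (0,0) -> (3.1,0) [heading=0, draw]
RT 180: heading 0 -> 180
RT 180: heading 180 -> 0
FD 12.4: (3.1,0) -> (15.5,0) [heading=0, draw]
FD 8.2: (15.5,0) -> (23.7,0) [heading=0, draw]
Final: pos=(23.7,0), heading=0, 3 segment(s) drawn

Segment lengths:
  seg 1: (0,0) -> (3.1,0), length = 3.1
  seg 2: (3.1,0) -> (15.5,0), length = 12.4
  seg 3: (15.5,0) -> (23.7,0), length = 8.2
Total = 23.7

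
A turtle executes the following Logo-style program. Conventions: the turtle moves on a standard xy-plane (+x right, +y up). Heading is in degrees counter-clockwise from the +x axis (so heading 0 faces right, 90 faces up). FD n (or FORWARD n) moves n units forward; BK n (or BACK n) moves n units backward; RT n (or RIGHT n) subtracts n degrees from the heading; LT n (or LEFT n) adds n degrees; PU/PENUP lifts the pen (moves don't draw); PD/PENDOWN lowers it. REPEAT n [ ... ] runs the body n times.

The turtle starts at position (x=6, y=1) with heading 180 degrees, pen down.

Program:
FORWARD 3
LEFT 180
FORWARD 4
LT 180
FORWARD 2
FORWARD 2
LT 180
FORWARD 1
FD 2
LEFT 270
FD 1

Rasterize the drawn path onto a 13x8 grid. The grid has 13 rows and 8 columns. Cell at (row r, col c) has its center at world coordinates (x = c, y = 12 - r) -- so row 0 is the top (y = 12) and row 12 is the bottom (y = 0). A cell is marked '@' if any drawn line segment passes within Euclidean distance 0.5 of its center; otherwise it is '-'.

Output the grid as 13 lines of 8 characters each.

Answer: --------
--------
--------
--------
--------
--------
--------
--------
--------
--------
--------
---@@@@@
------@-

Derivation:
Segment 0: (6,1) -> (3,1)
Segment 1: (3,1) -> (7,1)
Segment 2: (7,1) -> (5,1)
Segment 3: (5,1) -> (3,1)
Segment 4: (3,1) -> (4,1)
Segment 5: (4,1) -> (6,1)
Segment 6: (6,1) -> (6,-0)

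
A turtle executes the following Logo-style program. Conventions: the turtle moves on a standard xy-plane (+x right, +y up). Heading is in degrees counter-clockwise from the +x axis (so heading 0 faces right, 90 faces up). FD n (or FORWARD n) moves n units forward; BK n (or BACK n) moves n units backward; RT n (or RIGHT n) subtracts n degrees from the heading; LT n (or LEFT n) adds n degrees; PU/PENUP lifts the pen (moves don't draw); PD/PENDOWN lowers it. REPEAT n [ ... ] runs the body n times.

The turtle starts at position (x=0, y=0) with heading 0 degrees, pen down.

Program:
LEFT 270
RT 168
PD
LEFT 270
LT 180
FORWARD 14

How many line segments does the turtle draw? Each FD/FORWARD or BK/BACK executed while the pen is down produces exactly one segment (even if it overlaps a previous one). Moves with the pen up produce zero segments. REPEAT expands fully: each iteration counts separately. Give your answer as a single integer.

Answer: 1

Derivation:
Executing turtle program step by step:
Start: pos=(0,0), heading=0, pen down
LT 270: heading 0 -> 270
RT 168: heading 270 -> 102
PD: pen down
LT 270: heading 102 -> 12
LT 180: heading 12 -> 192
FD 14: (0,0) -> (-13.694,-2.911) [heading=192, draw]
Final: pos=(-13.694,-2.911), heading=192, 1 segment(s) drawn
Segments drawn: 1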